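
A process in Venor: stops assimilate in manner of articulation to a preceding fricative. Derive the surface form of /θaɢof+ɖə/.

[θaɢofʐə]

The rule targets /ɖ/ (voiced retroflex stop), which sits after the trigger /f/ (fricative).
A voiced retroflex fricative is [ʐ], so the surface segment is [ʐ].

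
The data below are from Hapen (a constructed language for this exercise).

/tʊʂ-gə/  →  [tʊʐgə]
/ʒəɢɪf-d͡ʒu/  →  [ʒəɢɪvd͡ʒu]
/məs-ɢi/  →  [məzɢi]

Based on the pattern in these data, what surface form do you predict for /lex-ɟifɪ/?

The data show regressive voicing assimilation: /ʂ/ → [ʐ] before /g/; /f/ → [v] before /d͡ʒ/; /s/ → [z] before /ɢ/. In each pair only voicing changes, matching the following consonant, while place and manner stay constant.
/x/ is a voiceless velar fricative. The following trigger /ɟ/ is voiced, so /x/ must become voiced as well.
Changing only its voicing to voiced gives [ɣ] — the voiced velar fricative.

[leɣɟifɪ]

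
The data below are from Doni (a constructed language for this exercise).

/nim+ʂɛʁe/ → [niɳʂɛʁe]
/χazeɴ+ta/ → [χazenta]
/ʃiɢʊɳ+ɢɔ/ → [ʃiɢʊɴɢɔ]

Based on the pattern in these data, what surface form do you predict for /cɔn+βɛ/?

[cɔmβɛ]

The data show regressive place assimilation: /m/ → [ɳ] before /ʂ/; /ɴ/ → [n] before /t/; /ɳ/ → [ɴ] before /ɢ/. In each pair only place changes, matching the following consonant, while manner and voice stay constant.
/n/ is a voiced alveolar nasal. The following trigger /β/ is bilabial, so /n/ must become bilabial as well.
Changing only its place to bilabial gives [m] — the voiced bilabial nasal.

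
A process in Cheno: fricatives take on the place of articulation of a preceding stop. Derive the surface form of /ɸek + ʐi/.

[ɸekɣi]

/ʐ/ is a voiced retroflex fricative. The preceding trigger /k/ is velar, so /ʐ/ must become velar as well.
Changing only its place to velar gives [ɣ] — the voiced velar fricative.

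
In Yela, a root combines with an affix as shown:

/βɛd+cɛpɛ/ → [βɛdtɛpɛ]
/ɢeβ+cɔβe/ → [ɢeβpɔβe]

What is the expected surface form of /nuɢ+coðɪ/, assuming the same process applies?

The data show progressive place assimilation: /c/ → [t] after /d/; /c/ → [p] after /β/. In each pair only place changes, matching the preceding consonant, while manner and voice stay constant.
The rule targets /c/ (voiceless palatal stop), which sits after the trigger /ɢ/ (uvular).
A voiceless uvular stop is [q], so the surface segment is [q].

[nuɢqoðɪ]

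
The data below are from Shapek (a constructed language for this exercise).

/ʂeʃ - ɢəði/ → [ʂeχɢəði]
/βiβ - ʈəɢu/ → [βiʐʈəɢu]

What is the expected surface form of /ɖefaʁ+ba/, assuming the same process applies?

[ɖefaβba]

The data show regressive place assimilation: /ʃ/ → [χ] before /ɢ/; /β/ → [ʐ] before /ʈ/. In each pair only place changes, matching the following consonant, while manner and voice stay constant.
The rule targets /ʁ/ (voiced uvular fricative), which sits before the trigger /b/ (bilabial).
Changing only its place to bilabial gives [β] — the voiced bilabial fricative.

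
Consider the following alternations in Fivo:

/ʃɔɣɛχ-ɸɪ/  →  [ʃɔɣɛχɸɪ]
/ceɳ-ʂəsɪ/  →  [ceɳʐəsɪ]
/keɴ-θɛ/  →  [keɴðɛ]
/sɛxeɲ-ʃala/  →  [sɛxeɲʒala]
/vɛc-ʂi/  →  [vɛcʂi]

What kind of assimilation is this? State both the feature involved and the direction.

progressive voicing assimilation

Underlying /ʂ/ is realised as [ʐ] next to /ɳ/; /ɳ/ itself does not change.
/ʂ/ is voiceless while /ɳ/ is voiced; the output [ʐ] is voiced, matching the trigger — so the feature that spreads is voicing.
Place and manner are unchanged, so the assimilation is partial, not total.
Checking the remaining alternations: /θ/ → [ð] after /ɴ/ (voiceless → voiced, matching voiced); /ʃ/ → [ʒ] after /ɲ/ (voiceless → voiced, matching voiced) — only voicing changes, and always toward the preceding segment.
Nothing changes in [ʃɔɣɛχɸɪ], [vɛcʂi]: there the adjacent consonants already agree in voicing (/ɸ/ and /χ/ are both voiceless; /ʂ/ and /c/ are both voiceless), so these forms are consistent with the same rule.
Since the segment that changes follows the conditioning segment, the assimilation is progressive.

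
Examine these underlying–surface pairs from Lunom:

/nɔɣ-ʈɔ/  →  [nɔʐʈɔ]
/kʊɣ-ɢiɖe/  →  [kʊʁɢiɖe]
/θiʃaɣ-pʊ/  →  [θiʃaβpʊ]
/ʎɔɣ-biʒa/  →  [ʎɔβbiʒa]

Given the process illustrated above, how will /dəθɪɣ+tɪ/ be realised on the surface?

The data show regressive place assimilation: /ɣ/ → [ʐ] before /ʈ/; /ɣ/ → [ʁ] before /ɢ/; /ɣ/ → [β] before /p/; /ɣ/ → [β] before /b/. In each pair only place changes, matching the following consonant, while manner and voice stay constant.
The rule targets /ɣ/ (voiced velar fricative), which sits before the trigger /t/ (alveolar).
The voiced alveolar fricative is [z], so /ɣ/ → [z].

[dəθɪztɪ]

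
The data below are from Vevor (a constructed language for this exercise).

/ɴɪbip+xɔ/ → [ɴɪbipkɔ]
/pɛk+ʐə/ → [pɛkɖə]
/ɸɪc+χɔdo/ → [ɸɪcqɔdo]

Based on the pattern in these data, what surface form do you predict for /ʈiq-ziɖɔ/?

[ʈiqdiɖɔ]

The data show progressive manner assimilation: /x/ → [k] after /p/; /ʐ/ → [ɖ] after /k/; /χ/ → [q] after /c/. In each pair only manner changes, matching the preceding consonant, while place and voice stay constant.
/z/ is a voiced alveolar fricative. The preceding trigger /q/ is a stop, so /z/ must become a stop as well.
Changing only its manner to stop gives [d] — the voiced alveolar stop.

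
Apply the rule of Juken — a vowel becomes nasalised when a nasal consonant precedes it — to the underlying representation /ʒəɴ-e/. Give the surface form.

[ʒəɴẽ]

The vowel /e/ is adjacent to the preceding nasal /ɴ/, so it acquires [+nasal] and surfaces as [ẽ].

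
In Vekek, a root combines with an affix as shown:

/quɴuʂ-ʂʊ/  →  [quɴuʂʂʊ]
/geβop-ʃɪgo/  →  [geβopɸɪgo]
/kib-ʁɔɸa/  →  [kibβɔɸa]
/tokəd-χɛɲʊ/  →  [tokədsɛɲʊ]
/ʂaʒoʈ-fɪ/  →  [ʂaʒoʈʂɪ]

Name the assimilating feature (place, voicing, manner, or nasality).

Comparing underlying and surface forms, /ʃ/ → [ɸ] is the alternation; the neighbouring /p/ is constant.
The change postalveolar → bilabial matches the place of the preceding /p/, identifying this as place assimilation.
The same holds elsewhere in the data: /ʁ/ → [β] after /b/ (uvular → bilabial, matching bilabial); /χ/ → [s] after /d/ (uvular → alveolar, matching alveolar); /f/ → [ʂ] after /ʈ/ (labiodental → retroflex, matching retroflex) — only place changes, and always toward the preceding segment.
No alternation appears in [quɴuʂʂʊ]: there the adjacent consonants already agree in place (/ʂ/ and /ʂ/ are both retroflex), so this form is consistent with the same rule.

place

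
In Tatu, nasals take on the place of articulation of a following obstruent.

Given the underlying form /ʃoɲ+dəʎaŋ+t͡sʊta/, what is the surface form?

/ɲ/ is a voiced palatal nasal. The following trigger /d/ is alveolar, so /ɲ/ must become alveolar as well.
Changing only its place to alveolar gives [n] — the voiced alveolar nasal.
The same rule applies at the second boundary: /ŋ/ → [n] next to /t͡s/.

[ʃondəʎant͡sʊta]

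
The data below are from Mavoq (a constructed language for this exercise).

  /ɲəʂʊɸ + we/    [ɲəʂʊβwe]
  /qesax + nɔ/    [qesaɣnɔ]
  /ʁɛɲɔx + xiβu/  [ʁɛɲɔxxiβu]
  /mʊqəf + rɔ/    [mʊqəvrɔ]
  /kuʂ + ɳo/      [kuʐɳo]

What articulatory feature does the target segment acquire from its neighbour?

voicing

The segment that alternates is /ɸ/, which surfaces as [β] when adjacent to /w/.
The change voiceless → voiced matches the voicing of the following /w/, identifying this as voicing assimilation.
The other alternating forms pattern the same way: /x/ → [ɣ] before /n/ (voiceless → voiced, matching voiced); /f/ → [v] before /r/ (voiceless → voiced, matching voiced); /ʂ/ → [ʐ] before /ɳ/ (voiceless → voiced, matching voiced) — only voicing changes, and always toward the following segment.
Nothing changes in [ʁɛɲɔxxiβu]: there the adjacent consonants already agree in voicing (/x/ and /x/ are both voiceless), so this form is consistent with the same rule.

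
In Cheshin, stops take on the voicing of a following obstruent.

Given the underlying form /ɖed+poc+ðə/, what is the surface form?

/d/ is a voiced alveolar stop. The following trigger /p/ is voiceless, so /d/ must become voiceless as well.
A voiceless alveolar stop is [t], so the surface segment is [t].
At the second juncture, /c/ likewise becomes [ɟ] adjacent to /ð/.

[ɖetpoɟðə]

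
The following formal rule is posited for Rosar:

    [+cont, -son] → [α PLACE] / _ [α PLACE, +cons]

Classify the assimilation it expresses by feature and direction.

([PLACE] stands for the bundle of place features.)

regressive place assimilation

The rule copies the place features (abbreviated [PLACE]) from the environment onto the target, so the assimilating feature is place.
Since the environment is written after the underscore, the trigger follows the target; the direction is regressive.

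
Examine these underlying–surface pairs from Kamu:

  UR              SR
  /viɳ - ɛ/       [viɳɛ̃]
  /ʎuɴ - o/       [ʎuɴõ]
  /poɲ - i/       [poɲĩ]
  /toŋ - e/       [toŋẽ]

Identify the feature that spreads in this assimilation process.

nasality

The vowel /ɛ/ surfaces as nasalised [ɛ̃] next to the preceding nasal /ɳ/ — it has acquired the [+nasal] feature of its neighbour.
The other forms show the same pattern: /o/ → [õ] after /ɴ/; /i/ → [ĩ] after /ɲ/; /e/ → [ẽ] after /ŋ/ — each time a vowel is nasalised next to a preceding nasal.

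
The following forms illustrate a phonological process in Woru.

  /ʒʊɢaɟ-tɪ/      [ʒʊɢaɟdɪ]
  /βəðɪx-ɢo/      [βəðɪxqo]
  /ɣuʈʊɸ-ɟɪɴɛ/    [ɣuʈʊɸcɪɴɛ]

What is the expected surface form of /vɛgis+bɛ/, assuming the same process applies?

[vɛgispɛ]

The data show progressive voicing assimilation: /t/ → [d] after /ɟ/; /ɢ/ → [q] after /x/; /ɟ/ → [c] after /ɸ/. In each pair only voicing changes, matching the preceding consonant, while place and manner stay constant.
The rule targets /b/ (voiced bilabial stop), which sits after the trigger /s/ (voiceless).
A voiceless bilabial stop is [p], so the surface segment is [p].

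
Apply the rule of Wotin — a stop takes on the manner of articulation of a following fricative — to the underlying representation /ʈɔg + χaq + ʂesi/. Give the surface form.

The rule targets /g/ (voiced velar stop), which sits before the trigger /χ/ (fricative).
Changing only its manner to fricative gives [ɣ] — the voiced velar fricative.
At the second juncture, /q/ likewise becomes [χ] adjacent to /ʂ/.

[ʈɔɣχaχʂesi]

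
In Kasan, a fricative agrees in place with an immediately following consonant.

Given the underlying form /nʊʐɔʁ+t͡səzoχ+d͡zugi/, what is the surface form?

/ʁ/ is a voiced uvular fricative. The following trigger /t͡s/ is alveolar, so /ʁ/ must become alveolar as well.
The voiced alveolar fricative is [z], so /ʁ/ → [z].
The same rule applies at the second boundary: /χ/ → [s] next to /d͡z/.

[nʊʐɔzt͡səzosd͡zugi]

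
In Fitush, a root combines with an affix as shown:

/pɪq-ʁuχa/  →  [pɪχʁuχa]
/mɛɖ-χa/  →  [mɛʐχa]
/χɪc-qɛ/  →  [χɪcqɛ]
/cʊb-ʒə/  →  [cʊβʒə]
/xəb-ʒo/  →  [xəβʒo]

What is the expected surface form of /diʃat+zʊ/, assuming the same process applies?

The data show regressive manner assimilation: /q/ → [χ] before /ʁ/; /ɖ/ → [ʐ] before /χ/; /b/ → [β] before /ʒ/. In each pair only manner changes, matching the following consonant, while place and voice stay constant.
Nothing changes in [χɪcqɛ]: there the adjacent consonants already agree in manner (/c/ and /q/ are both stops), so this form is consistent with the same rule.
/t/ is a voiceless alveolar stop. The following trigger /z/ is a fricative, so /t/ must become a fricative as well.
Changing only its manner to fricative gives [s] — the voiceless alveolar fricative.

[diʃaszʊ]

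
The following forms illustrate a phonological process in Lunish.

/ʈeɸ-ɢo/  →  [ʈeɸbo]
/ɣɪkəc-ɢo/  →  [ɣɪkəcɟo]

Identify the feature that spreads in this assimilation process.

Comparing underlying and surface forms, /ɢ/ → [b] is the alternation; the neighbouring /ɸ/ is constant.
/ɢ/ is uvular while /ɸ/ is bilabial; the output [b] is bilabial, matching the trigger — so the feature that spreads is place.
The same holds elsewhere in the data: /ɢ/ → [ɟ] after /c/ (uvular → palatal, matching palatal) — only place changes, and always toward the preceding segment.

place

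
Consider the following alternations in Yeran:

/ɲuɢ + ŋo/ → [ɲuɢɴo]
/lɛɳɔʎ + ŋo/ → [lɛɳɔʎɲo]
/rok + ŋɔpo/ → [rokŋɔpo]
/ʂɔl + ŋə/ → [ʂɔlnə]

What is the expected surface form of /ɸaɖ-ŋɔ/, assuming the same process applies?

The data show progressive place assimilation: /ŋ/ → [ɴ] after /ɢ/; /ŋ/ → [ɲ] after /ʎ/; /ŋ/ → [n] after /l/. In each pair only place changes, matching the preceding consonant, while manner and voice stay constant.
No alternation appears in [rokŋɔpo]: there the adjacent consonants already agree in place (/ŋ/ and /k/ are both velar), so this form is consistent with the same rule.
/ŋ/ is a voiced velar nasal. The preceding trigger /ɖ/ is retroflex, so /ŋ/ must become retroflex as well.
A voiced retroflex nasal is [ɳ], so the surface segment is [ɳ].

[ɸaɖɳɔ]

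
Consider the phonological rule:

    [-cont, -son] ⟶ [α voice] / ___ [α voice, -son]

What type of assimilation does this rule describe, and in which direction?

The rule copies [voice] from the environment onto the target, so the assimilating feature is voicing.
The conditioning segment sits to the right of the focus bar, meaning the trigger follows the segment that changes — regressive assimilation.

regressive voicing assimilation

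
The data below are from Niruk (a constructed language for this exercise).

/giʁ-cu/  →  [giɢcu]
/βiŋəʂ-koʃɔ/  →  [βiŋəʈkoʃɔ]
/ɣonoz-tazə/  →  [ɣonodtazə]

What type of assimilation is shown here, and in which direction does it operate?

Underlying /ʁ/ is realised as [ɢ] next to /c/; /c/ itself does not change.
/ʁ/ is a fricative while /c/ is a stop; the output [ɢ] is a stop, matching the trigger — so the feature that spreads is manner.
Place and voice are unchanged, so the assimilation is partial, not total.
The same holds elsewhere in the data: /ʂ/ → [ʈ] before /k/ (fricative → stop, matching a stop); /z/ → [d] before /t/ (fricative → stop, matching a stop) — only manner changes, and always toward the following segment.
Since the segment that changes precedes the conditioning segment, the assimilation is regressive.

regressive manner assimilation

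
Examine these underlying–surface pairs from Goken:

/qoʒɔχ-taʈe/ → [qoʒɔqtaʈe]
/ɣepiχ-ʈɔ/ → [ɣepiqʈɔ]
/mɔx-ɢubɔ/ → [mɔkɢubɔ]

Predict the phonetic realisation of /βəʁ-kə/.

[βəɢkə]

The data show regressive manner assimilation: /χ/ → [q] before /t/; /χ/ → [q] before /ʈ/; /x/ → [k] before /ɢ/. In each pair only manner changes, matching the following consonant, while place and voice stay constant.
The rule targets /ʁ/ (voiced uvular fricative), which sits before the trigger /k/ (stop).
The voiced uvular stop is [ɢ], so /ʁ/ → [ɢ].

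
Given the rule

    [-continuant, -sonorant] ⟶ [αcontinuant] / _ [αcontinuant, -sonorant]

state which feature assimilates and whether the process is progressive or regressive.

regressive manner assimilation

The shared variable α links the value of [continuant] on the target to that of the neighbouring obstruent. [continuant] distinguishes stops from fricatives — a manner-of-articulation feature — so this is manner assimilation.
Since the environment is written after the underscore, the trigger follows the target; the direction is regressive.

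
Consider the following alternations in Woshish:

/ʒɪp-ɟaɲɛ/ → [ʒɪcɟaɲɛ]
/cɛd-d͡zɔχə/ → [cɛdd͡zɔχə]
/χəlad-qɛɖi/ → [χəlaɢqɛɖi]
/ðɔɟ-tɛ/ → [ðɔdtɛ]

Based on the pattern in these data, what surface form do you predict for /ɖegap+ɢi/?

[ɖegaqɢi]

The data show regressive place assimilation: /p/ → [c] before /ɟ/; /d/ → [ɢ] before /q/; /ɟ/ → [d] before /t/. In each pair only place changes, matching the following consonant, while manner and voice stay constant.
Nothing changes in [cɛdd͡zɔχə]: there the adjacent consonants already agree in place (/d/ and /d͡z/ are both alveolar), so this form is consistent with the same rule.
The rule targets /p/ (voiceless bilabial stop), which sits before the trigger /ɢ/ (uvular).
A voiceless uvular stop is [q], so the surface segment is [q].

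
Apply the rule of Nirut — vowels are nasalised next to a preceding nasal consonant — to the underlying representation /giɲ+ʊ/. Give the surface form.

The vowel /ʊ/ is adjacent to the preceding nasal /ɲ/, so it acquires [+nasal] and surfaces as [ʊ̃].

[giɲʊ̃]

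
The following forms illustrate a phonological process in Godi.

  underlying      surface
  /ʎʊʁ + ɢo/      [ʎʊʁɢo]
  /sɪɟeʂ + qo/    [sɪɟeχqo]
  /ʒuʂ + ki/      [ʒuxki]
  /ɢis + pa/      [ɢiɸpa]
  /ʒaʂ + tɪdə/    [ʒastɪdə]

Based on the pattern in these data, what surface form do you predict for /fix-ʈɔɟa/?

[fiʂʈɔɟa]

The data show regressive place assimilation: /ʂ/ → [χ] before /q/; /ʂ/ → [x] before /k/; /s/ → [ɸ] before /p/; /ʂ/ → [s] before /t/. In each pair only place changes, matching the following consonant, while manner and voice stay constant.
Nothing changes in [ʎʊʁɢo]: there the adjacent consonants already agree in place (/ʁ/ and /ɢ/ are both uvular), so this form is consistent with the same rule.
The rule targets /x/ (voiceless velar fricative), which sits before the trigger /ʈ/ (retroflex).
The voiceless retroflex fricative is [ʂ], so /x/ → [ʂ].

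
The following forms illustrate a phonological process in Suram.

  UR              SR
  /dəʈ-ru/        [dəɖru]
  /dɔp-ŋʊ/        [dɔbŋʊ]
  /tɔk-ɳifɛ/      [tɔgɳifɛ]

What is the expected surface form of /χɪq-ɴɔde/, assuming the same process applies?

The data show regressive voicing assimilation: /ʈ/ → [ɖ] before /r/; /p/ → [b] before /ŋ/; /k/ → [g] before /ɳ/. In each pair only voicing changes, matching the following consonant, while place and manner stay constant.
/q/ is a voiceless uvular stop. The following trigger /ɴ/ is voiced, so /q/ must become voiced as well.
The voiced uvular stop is [ɢ], so /q/ → [ɢ].

[χɪɢɴɔde]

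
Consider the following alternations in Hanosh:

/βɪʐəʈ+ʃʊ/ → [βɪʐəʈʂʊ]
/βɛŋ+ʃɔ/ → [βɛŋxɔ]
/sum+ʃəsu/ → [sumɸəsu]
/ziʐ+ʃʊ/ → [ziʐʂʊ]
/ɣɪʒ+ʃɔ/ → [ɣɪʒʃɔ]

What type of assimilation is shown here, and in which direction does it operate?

Underlying /ʃ/ is realised as [ʂ] next to /ʈ/; /ʈ/ itself does not change.
/ʃ/ is postalveolar while /ʈ/ is retroflex; the output [ʂ] is retroflex, matching the trigger — so the feature that spreads is place.
Manner and voice are unchanged, so the assimilation is partial, not total.
The other alternating forms pattern the same way: /ʃ/ → [x] after /ŋ/ (postalveolar → velar, matching velar); /ʃ/ → [ɸ] after /m/ (postalveolar → bilabial, matching bilabial); /ʃ/ → [ʂ] after /ʐ/ (postalveolar → retroflex, matching retroflex) — only place changes, and always toward the preceding segment.
No alternation appears in [ɣɪʒʃɔ]: there the adjacent consonants already agree in place (/ʃ/ and /ʒ/ are both postalveolar), so this form is consistent with the same rule.
Since the segment that changes follows the conditioning segment, the assimilation is progressive.

progressive place assimilation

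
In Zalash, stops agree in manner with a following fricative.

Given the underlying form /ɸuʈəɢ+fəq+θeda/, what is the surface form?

[ɸuʈəʁfəχθeda]

The rule targets /ɢ/ (voiced uvular stop), which sits before the trigger /f/ (fricative).
A voiced uvular fricative is [ʁ], so the surface segment is [ʁ].
The same rule applies at the second boundary: /q/ → [χ] next to /θ/.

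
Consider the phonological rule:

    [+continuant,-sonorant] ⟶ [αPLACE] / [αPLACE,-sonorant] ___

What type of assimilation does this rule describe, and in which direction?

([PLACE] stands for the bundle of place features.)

progressive place assimilation

The shared variable α links the value of the place features (abbreviated [PLACE]) on the target to the same value on the neighbouring segment, so place is the feature that assimilates.
Since the environment is written before the underscore, the trigger precedes the target; the direction is progressive.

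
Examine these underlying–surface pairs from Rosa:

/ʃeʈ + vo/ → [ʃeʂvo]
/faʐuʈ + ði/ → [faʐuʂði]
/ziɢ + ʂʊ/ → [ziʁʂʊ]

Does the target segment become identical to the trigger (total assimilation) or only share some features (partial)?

Comparing underlying and surface forms, /ʈ/ → [ʂ] is the alternation; the neighbouring /v/ is constant.
/ʈ/ is a stop while /v/ is a fricative; the output [ʂ] is a fricative, matching the trigger — so the feature that spreads is manner.
Place and voice are unchanged, so the assimilation is partial, not total.
The other alternating forms pattern the same way: /ʈ/ → [ʂ] before /ð/ (stop → fricative, matching a fricative); /ɢ/ → [ʁ] before /ʂ/ (stop → fricative, matching a fricative) — only manner changes, and always toward the following segment.

partial assimilation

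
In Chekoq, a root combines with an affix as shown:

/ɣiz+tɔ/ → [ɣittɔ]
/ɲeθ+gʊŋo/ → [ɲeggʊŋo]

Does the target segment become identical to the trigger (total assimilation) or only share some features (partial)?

The segment that alternates is /z/, which surfaces as [t] when adjacent to /t/.
The output [t] is identical to the trigger /t/ — every feature (place, manner, voicing) has been copied — so this is total assimilation.
The other form behaves the same way: /θ/ → [g] before /g/ — in each case the output is a copy of the following consonant.

total assimilation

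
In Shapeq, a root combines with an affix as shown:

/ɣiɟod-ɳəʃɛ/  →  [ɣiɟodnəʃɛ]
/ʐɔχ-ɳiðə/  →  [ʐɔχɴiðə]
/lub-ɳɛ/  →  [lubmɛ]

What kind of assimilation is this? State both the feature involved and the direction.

The segment that alternates is /ɳ/, which surfaces as [n] when adjacent to /d/.
The change retroflex → alveolar matches the place of the preceding /d/, identifying this as place assimilation.
Manner and voice are unchanged, so the assimilation is partial, not total.
The other alternating forms pattern the same way: /ɳ/ → [ɴ] after /χ/ (retroflex → uvular, matching uvular); /ɳ/ → [m] after /b/ (retroflex → bilabial, matching bilabial) — only place changes, and always toward the preceding segment.
Since the segment that changes follows the conditioning segment, the assimilation is progressive.

progressive place assimilation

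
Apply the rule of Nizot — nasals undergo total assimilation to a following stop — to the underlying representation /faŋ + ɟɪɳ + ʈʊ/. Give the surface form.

/ŋ/ is the segment targeted by the rule; it sits immediately before /ɟ/, so it assimilates completely and surfaces as [ɟ].
At the second juncture, /ɳ/ likewise becomes [ʈ] adjacent to /ʈ/.

[faɟɟɪʈʈʊ]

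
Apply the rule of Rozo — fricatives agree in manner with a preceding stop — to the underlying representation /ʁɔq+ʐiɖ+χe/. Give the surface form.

/ʐ/ is a voiced retroflex fricative. The preceding trigger /q/ is a stop, so /ʐ/ must become a stop as well.
A voiced retroflex stop is [ɖ], so the surface segment is [ɖ].
The same rule applies at the second boundary: /χ/ → [q] next to /ɖ/.

[ʁɔqɖiɖqe]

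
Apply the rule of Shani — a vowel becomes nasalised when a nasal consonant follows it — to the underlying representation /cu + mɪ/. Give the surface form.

The vowel /u/ is adjacent to the following nasal /m/, so it acquires [+nasal] and surfaces as [ũ].

[cũmɪ]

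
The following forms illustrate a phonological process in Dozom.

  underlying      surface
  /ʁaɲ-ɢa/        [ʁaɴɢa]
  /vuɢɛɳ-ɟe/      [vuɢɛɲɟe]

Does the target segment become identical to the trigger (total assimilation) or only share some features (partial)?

partial assimilation

The segment that alternates is /ɲ/, which surfaces as [ɴ] when adjacent to /ɢ/.
/ɲ/ is palatal while /ɢ/ is uvular; the output [ɴ] is uvular, matching the trigger — so the feature that spreads is place.
Manner and voice are unchanged, so the assimilation is partial, not total.
The other alternating form patterns the same way: /ɳ/ → [ɲ] before /ɟ/ (retroflex → palatal, matching palatal) — only place changes, and always toward the following segment.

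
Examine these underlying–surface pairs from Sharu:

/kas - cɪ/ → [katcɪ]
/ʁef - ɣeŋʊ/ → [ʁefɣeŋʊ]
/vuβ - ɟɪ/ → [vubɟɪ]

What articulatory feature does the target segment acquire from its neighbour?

Comparing underlying and surface forms, /s/ → [t] is the alternation; the neighbouring /c/ is constant.
The change fricative → stop matches the manner of the following /c/, identifying this as manner assimilation.
The same holds elsewhere in the data: /β/ → [b] before /ɟ/ (fricative → stop, matching a stop) — only manner changes, and always toward the following segment.
No alternation appears in [ʁefɣeŋʊ]: there the adjacent consonants already agree in manner (/f/ and /ɣ/ are both fricatives), so this form is consistent with the same rule.

manner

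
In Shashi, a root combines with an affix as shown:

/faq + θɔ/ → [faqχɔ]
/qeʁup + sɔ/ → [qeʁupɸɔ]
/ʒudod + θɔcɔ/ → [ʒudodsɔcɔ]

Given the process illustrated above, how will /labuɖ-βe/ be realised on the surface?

The data show progressive place assimilation: /θ/ → [χ] after /q/; /s/ → [ɸ] after /p/; /θ/ → [s] after /d/. In each pair only place changes, matching the preceding consonant, while manner and voice stay constant.
The rule targets /β/ (voiced bilabial fricative), which sits after the trigger /ɖ/ (retroflex).
Changing only its place to retroflex gives [ʐ] — the voiced retroflex fricative.

[labuɖʐe]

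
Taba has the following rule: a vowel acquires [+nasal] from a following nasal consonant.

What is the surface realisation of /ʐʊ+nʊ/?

[ʐʊ̃nʊ]

/ʊ/ sits next to the nasal /n/ and is therefore nasalised to [ʊ̃].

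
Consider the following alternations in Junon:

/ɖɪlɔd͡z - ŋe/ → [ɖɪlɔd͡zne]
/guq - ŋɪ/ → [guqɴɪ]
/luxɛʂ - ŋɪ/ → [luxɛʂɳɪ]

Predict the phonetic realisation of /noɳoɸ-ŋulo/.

The data show progressive place assimilation: /ŋ/ → [n] after /d͡z/; /ŋ/ → [ɴ] after /q/; /ŋ/ → [ɳ] after /ʂ/. In each pair only place changes, matching the preceding consonant, while manner and voice stay constant.
The rule targets /ŋ/ (voiced velar nasal), which sits after the trigger /ɸ/ (bilabial).
The voiced bilabial nasal is [m], so /ŋ/ → [m].

[noɳoɸmulo]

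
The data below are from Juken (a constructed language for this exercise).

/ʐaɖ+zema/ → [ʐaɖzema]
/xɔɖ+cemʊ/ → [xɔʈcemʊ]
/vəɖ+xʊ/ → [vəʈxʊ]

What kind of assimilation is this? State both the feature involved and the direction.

Underlying /ɖ/ is realised as [ʈ] next to /c/; /c/ itself does not change.
/ɖ/ is voiced while /c/ is voiceless; the output [ʈ] is voiceless, matching the trigger — so the feature that spreads is voicing.
Place and manner are unchanged, so the assimilation is partial, not total.
The other alternating form patterns the same way: /ɖ/ → [ʈ] before /x/ (voiced → voiceless, matching voiceless) — only voicing changes, and always toward the following segment.
Nothing changes in [ʐaɖzema]: there the adjacent consonants already agree in voicing (/ɖ/ and /z/ are both voiced), so this form is consistent with the same rule.
The trigger is the following segment, so the direction is regressive (anticipatory).

regressive voicing assimilation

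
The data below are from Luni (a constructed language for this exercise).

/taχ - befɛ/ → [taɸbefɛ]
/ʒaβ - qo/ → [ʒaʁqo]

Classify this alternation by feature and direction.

The segment that alternates is /χ/, which surfaces as [ɸ] when adjacent to /b/.
The change uvular → bilabial matches the place of the following /b/, identifying this as place assimilation.
Manner and voice are unchanged, so the assimilation is partial, not total.
The other alternating form patterns the same way: /β/ → [ʁ] before /q/ (bilabial → uvular, matching uvular) — only place changes, and always toward the following segment.
Since the segment that changes precedes the conditioning segment, the assimilation is regressive.

regressive place assimilation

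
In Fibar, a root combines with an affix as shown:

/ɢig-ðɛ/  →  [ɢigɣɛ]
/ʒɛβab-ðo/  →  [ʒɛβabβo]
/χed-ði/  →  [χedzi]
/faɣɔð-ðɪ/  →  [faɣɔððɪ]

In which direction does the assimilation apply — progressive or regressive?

progressive

Underlying /ð/ is realised as [ɣ] next to /g/; /g/ itself does not change.
/ð/ is dental while /g/ is velar; the output [ɣ] is velar, matching the trigger — so the feature that spreads is place.
The same holds elsewhere in the data: /ð/ → [β] after /b/ (dental → bilabial, matching bilabial); /ð/ → [z] after /d/ (dental → alveolar, matching alveolar) — only place changes, and always toward the preceding segment.
Nothing changes in [faɣɔððɪ]: there the adjacent consonants already agree in place (/ð/ and /ð/ are both dental), so this form is consistent with the same rule.
The trigger is the preceding segment, so the direction is progressive (perseverative).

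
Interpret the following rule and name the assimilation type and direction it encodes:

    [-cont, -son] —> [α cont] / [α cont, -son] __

progressive manner assimilation

The rule copies [cont] (continuancy) from the environment onto the target stops; since [±cont] encodes the stop/fricative manner contrast, the assimilating dimension is manner.
The conditioning segment sits to the left of the focus bar, meaning the trigger precedes the segment that changes — progressive assimilation.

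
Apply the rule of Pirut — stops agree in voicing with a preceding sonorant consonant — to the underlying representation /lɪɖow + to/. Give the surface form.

[lɪɖowdo]

The rule targets /t/ (voiceless alveolar stop), which sits after the trigger /w/ (voiced).
A voiced alveolar stop is [d], so the surface segment is [d].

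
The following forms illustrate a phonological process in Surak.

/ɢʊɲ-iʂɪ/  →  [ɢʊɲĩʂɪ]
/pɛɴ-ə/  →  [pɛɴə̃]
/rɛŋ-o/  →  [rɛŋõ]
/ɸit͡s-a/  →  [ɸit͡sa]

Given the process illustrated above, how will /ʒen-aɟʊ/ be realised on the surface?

[ʒenãɟʊ]

The data show progressive nasality assimilation (vowel nasalisation): /i/ → [ĩ] after /ɲ/; /ə/ → [ə̃] after /ɴ/; /o/ → [õ] after /ŋ/ — a vowel is nasalised by an immediately preceding nasal consonant.
No change occurs in [ɸit͡sa] because the vowel at the boundary is adjacent to an oral consonant, not a nasal (/a/ next to /t͡s/).
/a/ sits next to the nasal /n/ and is therefore nasalised to [ã].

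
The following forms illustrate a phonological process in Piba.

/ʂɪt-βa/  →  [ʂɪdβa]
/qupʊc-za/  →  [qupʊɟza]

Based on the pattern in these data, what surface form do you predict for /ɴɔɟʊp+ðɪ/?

The data show regressive voicing assimilation: /t/ → [d] before /β/; /c/ → [ɟ] before /z/. In each pair only voicing changes, matching the following consonant, while place and manner stay constant.
The rule targets /p/ (voiceless bilabial stop), which sits before the trigger /ð/ (voiced).
The voiced bilabial stop is [b], so /p/ → [b].

[ɴɔɟʊbðɪ]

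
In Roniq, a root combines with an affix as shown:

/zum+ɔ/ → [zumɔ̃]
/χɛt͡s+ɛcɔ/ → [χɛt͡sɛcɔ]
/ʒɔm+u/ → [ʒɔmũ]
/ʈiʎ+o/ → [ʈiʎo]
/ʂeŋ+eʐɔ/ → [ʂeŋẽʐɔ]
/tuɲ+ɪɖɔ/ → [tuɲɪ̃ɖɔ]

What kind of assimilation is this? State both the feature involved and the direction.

The vowel /ɔ/ surfaces as nasalised [ɔ̃] next to the preceding nasal /m/ — it has acquired the [+nasal] feature of its neighbour.
Likewise in the remaining data: /u/ → [ũ] after /m/; /e/ → [ẽ] after /ŋ/; /ɪ/ → [ɪ̃] after /ɲ/ — each time a vowel is nasalised next to a preceding nasal.
No change occurs in [χɛt͡sɛcɔ], [ʈiʎo] because the vowel at the boundary is adjacent to an oral consonant, not a nasal (/ɛ/ next to /t͡s/; /o/ next to /ʎ/).
Because the conditioning nasal is to the left of the vowel that changes, the process is progressive (perseverative).

progressive nasality assimilation (vowel nasalisation)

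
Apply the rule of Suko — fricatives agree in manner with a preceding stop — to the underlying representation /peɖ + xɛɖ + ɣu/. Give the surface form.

[peɖkɛɖgu]

/x/ is a voiceless velar fricative. The preceding trigger /ɖ/ is a stop, so /x/ must become a stop as well.
The voiceless velar stop is [k], so /x/ → [k].
At the second juncture, /ɣ/ likewise becomes [g] adjacent to /ɖ/.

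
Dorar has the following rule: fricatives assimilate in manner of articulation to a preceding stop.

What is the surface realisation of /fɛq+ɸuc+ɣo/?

/ɸ/ is a voiceless bilabial fricative. The preceding trigger /q/ is a stop, so /ɸ/ must become a stop as well.
The voiceless bilabial stop is [p], so /ɸ/ → [p].
The same rule applies at the second boundary: /ɣ/ → [g] next to /c/.

[fɛqpucgo]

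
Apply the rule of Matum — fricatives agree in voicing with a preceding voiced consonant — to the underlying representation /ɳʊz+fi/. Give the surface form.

/f/ is a voiceless labiodental fricative. The preceding trigger /z/ is voiced, so /f/ must become voiced as well.
The voiced labiodental fricative is [v], so /f/ → [v].

[ɳʊzvi]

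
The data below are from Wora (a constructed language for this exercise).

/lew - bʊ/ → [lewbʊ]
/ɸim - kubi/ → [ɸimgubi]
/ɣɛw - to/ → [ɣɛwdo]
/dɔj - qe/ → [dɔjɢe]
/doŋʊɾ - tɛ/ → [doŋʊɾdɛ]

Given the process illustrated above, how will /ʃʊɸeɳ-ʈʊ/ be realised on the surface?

The data show progressive voicing assimilation: /k/ → [g] after /m/; /t/ → [d] after /w/; /q/ → [ɢ] after /j/; /t/ → [d] after /ɾ/. In each pair only voicing changes, matching the preceding consonant, while place and manner stay constant.
Nothing changes in [lewbʊ]: there the adjacent consonants already agree in voicing (/b/ and /w/ are both voiced), so this form is consistent with the same rule.
The rule targets /ʈ/ (voiceless retroflex stop), which sits after the trigger /ɳ/ (voiced).
A voiced retroflex stop is [ɖ], so the surface segment is [ɖ].

[ʃʊɸeɳɖʊ]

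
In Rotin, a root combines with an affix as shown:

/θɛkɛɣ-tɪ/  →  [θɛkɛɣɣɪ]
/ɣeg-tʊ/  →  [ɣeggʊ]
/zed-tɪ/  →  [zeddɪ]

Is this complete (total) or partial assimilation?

total assimilation

Underlying /t/ is realised as [ɣ] next to /ɣ/; /ɣ/ itself does not change.
The output [ɣ] is identical to the trigger /ɣ/ — every feature (place, manner, voicing) has been copied — so this is total assimilation.
The other forms behave the same way: /t/ → [g] after /g/; /t/ → [d] after /d/ — in each case the output is a copy of the preceding consonant.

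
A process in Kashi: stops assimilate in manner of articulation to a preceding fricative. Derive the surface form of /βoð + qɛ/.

[βoðχɛ]

/q/ is a voiceless uvular stop. The preceding trigger /ð/ is a fricative, so /q/ must become a fricative as well.
Changing only its manner to fricative gives [χ] — the voiceless uvular fricative.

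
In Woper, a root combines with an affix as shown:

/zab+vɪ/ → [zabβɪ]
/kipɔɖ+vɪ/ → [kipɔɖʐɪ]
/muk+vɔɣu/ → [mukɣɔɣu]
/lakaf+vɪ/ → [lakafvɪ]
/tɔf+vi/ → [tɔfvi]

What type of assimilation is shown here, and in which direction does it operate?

Comparing underlying and surface forms, /v/ → [β] is the alternation; the neighbouring /b/ is constant.
The change labiodental → bilabial matches the place of the preceding /b/, identifying this as place assimilation.
Manner and voice are unchanged, so the assimilation is partial, not total.
Checking the remaining alternations: /v/ → [ʐ] after /ɖ/ (labiodental → retroflex, matching retroflex); /v/ → [ɣ] after /k/ (labiodental → velar, matching velar) — only place changes, and always toward the preceding segment.
Nothing changes in [lakafvɪ], [tɔfvi]: there the adjacent consonants already agree in place (/v/ and /f/ are both labiodental; /v/ and /f/ are both labiodental), so these forms are consistent with the same rule.
The trigger is the preceding segment, so the direction is progressive (perseverative).

progressive place assimilation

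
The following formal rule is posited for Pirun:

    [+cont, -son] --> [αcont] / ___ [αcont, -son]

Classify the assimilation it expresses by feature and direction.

The shared variable α links the value of [cont] on the target to that of the neighbouring obstruent. [cont] distinguishes stops from fricatives — a manner-of-articulation feature — so this is manner assimilation.
The conditioning segment sits to the right of the focus bar, meaning the trigger follows the segment that changes — regressive assimilation.

regressive manner assimilation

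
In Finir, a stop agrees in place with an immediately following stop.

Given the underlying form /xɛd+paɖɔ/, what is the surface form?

The rule targets /d/ (voiced alveolar stop), which sits before the trigger /p/ (bilabial).
Changing only its place to bilabial gives [b] — the voiced bilabial stop.

[xɛbpaɖɔ]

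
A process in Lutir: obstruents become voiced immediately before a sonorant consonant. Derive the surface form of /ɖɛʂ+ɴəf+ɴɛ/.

/ʂ/ is a voiceless retroflex fricative. The following trigger /ɴ/ is voiced, so /ʂ/ must become voiced as well.
The voiced retroflex fricative is [ʐ], so /ʂ/ → [ʐ].
The same rule applies at the second boundary: /f/ → [v] next to /ɴ/.

[ɖɛʐɴəvɴɛ]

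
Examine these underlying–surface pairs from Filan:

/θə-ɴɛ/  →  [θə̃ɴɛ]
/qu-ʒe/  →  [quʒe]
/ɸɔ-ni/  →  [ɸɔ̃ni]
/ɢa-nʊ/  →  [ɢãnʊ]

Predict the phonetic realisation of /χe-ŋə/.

The data show regressive nasality assimilation (vowel nasalisation): /ə/ → [ə̃] before /ɴ/; /ɔ/ → [ɔ̃] before /n/; /a/ → [ã] before /n/ — a vowel is nasalised by an immediately following nasal consonant.
No change occurs in [quʒe] because the vowel at the boundary is adjacent to an oral consonant, not a nasal (/u/ next to /ʒ/).
/e/ sits next to the nasal /ŋ/ and is therefore nasalised to [ẽ].

[χẽŋə]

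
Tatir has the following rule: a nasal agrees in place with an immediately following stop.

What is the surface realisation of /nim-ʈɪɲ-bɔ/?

The rule targets /m/ (voiced bilabial nasal), which sits before the trigger /ʈ/ (retroflex).
Changing only its place to retroflex gives [ɳ] — the voiced retroflex nasal.
The same rule applies at the second boundary: /ɲ/ → [m] next to /b/.

[niɳʈɪmbɔ]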